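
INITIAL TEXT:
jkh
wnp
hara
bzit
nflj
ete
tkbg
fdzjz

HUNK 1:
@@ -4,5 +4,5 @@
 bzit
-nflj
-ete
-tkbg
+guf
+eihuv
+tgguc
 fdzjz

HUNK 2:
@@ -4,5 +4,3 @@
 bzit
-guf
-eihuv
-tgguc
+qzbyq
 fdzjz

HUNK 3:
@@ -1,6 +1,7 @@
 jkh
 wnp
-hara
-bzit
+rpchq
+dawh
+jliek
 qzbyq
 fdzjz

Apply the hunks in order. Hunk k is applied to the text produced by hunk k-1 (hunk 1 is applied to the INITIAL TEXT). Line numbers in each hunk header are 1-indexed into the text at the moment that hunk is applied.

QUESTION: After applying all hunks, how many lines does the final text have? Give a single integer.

Answer: 7

Derivation:
Hunk 1: at line 4 remove [nflj,ete,tkbg] add [guf,eihuv,tgguc] -> 8 lines: jkh wnp hara bzit guf eihuv tgguc fdzjz
Hunk 2: at line 4 remove [guf,eihuv,tgguc] add [qzbyq] -> 6 lines: jkh wnp hara bzit qzbyq fdzjz
Hunk 3: at line 1 remove [hara,bzit] add [rpchq,dawh,jliek] -> 7 lines: jkh wnp rpchq dawh jliek qzbyq fdzjz
Final line count: 7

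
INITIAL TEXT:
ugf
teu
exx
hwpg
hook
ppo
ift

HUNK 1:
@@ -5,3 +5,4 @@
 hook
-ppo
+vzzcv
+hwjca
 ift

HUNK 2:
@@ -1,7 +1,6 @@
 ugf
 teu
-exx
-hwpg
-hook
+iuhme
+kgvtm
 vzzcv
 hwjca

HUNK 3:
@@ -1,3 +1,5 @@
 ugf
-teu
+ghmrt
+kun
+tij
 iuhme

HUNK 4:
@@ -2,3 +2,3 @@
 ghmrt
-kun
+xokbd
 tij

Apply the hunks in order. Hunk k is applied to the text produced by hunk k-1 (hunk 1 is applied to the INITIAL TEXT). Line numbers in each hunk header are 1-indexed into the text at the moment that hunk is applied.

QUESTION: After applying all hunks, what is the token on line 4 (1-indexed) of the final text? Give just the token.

Hunk 1: at line 5 remove [ppo] add [vzzcv,hwjca] -> 8 lines: ugf teu exx hwpg hook vzzcv hwjca ift
Hunk 2: at line 1 remove [exx,hwpg,hook] add [iuhme,kgvtm] -> 7 lines: ugf teu iuhme kgvtm vzzcv hwjca ift
Hunk 3: at line 1 remove [teu] add [ghmrt,kun,tij] -> 9 lines: ugf ghmrt kun tij iuhme kgvtm vzzcv hwjca ift
Hunk 4: at line 2 remove [kun] add [xokbd] -> 9 lines: ugf ghmrt xokbd tij iuhme kgvtm vzzcv hwjca ift
Final line 4: tij

Answer: tij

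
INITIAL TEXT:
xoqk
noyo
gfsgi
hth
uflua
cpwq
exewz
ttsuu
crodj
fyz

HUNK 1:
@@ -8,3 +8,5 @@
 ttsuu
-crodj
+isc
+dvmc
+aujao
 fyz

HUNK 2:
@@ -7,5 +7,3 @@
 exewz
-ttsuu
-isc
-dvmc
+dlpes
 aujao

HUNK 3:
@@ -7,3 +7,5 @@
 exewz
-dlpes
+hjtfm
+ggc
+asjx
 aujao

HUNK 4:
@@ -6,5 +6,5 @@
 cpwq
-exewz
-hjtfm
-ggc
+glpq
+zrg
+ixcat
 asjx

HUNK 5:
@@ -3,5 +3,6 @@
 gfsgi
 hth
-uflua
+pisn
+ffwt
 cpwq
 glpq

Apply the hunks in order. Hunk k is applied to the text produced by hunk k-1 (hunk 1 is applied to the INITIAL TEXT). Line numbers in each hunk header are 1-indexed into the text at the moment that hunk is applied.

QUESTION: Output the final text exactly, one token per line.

Hunk 1: at line 8 remove [crodj] add [isc,dvmc,aujao] -> 12 lines: xoqk noyo gfsgi hth uflua cpwq exewz ttsuu isc dvmc aujao fyz
Hunk 2: at line 7 remove [ttsuu,isc,dvmc] add [dlpes] -> 10 lines: xoqk noyo gfsgi hth uflua cpwq exewz dlpes aujao fyz
Hunk 3: at line 7 remove [dlpes] add [hjtfm,ggc,asjx] -> 12 lines: xoqk noyo gfsgi hth uflua cpwq exewz hjtfm ggc asjx aujao fyz
Hunk 4: at line 6 remove [exewz,hjtfm,ggc] add [glpq,zrg,ixcat] -> 12 lines: xoqk noyo gfsgi hth uflua cpwq glpq zrg ixcat asjx aujao fyz
Hunk 5: at line 3 remove [uflua] add [pisn,ffwt] -> 13 lines: xoqk noyo gfsgi hth pisn ffwt cpwq glpq zrg ixcat asjx aujao fyz

Answer: xoqk
noyo
gfsgi
hth
pisn
ffwt
cpwq
glpq
zrg
ixcat
asjx
aujao
fyz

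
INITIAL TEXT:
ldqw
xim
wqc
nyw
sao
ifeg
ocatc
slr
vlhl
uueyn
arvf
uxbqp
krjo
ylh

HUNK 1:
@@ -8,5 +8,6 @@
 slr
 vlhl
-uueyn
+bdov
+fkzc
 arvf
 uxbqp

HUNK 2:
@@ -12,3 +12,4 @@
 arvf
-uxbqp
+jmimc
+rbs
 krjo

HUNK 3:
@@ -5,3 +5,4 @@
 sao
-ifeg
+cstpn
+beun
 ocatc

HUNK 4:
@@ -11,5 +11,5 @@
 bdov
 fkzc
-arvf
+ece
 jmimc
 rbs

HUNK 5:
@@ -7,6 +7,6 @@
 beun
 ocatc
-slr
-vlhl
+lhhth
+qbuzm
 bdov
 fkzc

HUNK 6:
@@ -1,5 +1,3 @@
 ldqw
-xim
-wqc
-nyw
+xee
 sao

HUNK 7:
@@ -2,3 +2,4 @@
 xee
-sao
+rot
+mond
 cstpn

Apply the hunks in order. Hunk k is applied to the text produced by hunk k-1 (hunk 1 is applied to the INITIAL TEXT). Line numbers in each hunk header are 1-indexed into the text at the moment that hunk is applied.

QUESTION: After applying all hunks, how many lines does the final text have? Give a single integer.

Answer: 16

Derivation:
Hunk 1: at line 8 remove [uueyn] add [bdov,fkzc] -> 15 lines: ldqw xim wqc nyw sao ifeg ocatc slr vlhl bdov fkzc arvf uxbqp krjo ylh
Hunk 2: at line 12 remove [uxbqp] add [jmimc,rbs] -> 16 lines: ldqw xim wqc nyw sao ifeg ocatc slr vlhl bdov fkzc arvf jmimc rbs krjo ylh
Hunk 3: at line 5 remove [ifeg] add [cstpn,beun] -> 17 lines: ldqw xim wqc nyw sao cstpn beun ocatc slr vlhl bdov fkzc arvf jmimc rbs krjo ylh
Hunk 4: at line 11 remove [arvf] add [ece] -> 17 lines: ldqw xim wqc nyw sao cstpn beun ocatc slr vlhl bdov fkzc ece jmimc rbs krjo ylh
Hunk 5: at line 7 remove [slr,vlhl] add [lhhth,qbuzm] -> 17 lines: ldqw xim wqc nyw sao cstpn beun ocatc lhhth qbuzm bdov fkzc ece jmimc rbs krjo ylh
Hunk 6: at line 1 remove [xim,wqc,nyw] add [xee] -> 15 lines: ldqw xee sao cstpn beun ocatc lhhth qbuzm bdov fkzc ece jmimc rbs krjo ylh
Hunk 7: at line 2 remove [sao] add [rot,mond] -> 16 lines: ldqw xee rot mond cstpn beun ocatc lhhth qbuzm bdov fkzc ece jmimc rbs krjo ylh
Final line count: 16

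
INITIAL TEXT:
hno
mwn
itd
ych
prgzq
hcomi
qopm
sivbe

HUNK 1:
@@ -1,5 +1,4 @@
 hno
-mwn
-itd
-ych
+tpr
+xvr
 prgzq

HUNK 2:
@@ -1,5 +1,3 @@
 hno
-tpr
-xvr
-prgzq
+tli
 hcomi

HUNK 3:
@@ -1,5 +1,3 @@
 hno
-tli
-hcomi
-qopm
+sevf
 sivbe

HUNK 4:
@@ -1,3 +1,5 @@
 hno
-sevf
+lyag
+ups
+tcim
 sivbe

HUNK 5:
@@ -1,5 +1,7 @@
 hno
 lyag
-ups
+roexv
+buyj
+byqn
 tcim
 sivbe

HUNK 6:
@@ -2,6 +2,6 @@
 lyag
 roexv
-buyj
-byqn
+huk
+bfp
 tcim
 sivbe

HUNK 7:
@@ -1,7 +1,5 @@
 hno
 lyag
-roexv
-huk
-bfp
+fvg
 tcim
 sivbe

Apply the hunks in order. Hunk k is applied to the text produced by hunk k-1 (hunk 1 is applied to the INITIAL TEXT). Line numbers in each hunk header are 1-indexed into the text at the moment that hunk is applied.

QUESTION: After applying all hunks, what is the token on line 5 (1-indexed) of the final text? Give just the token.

Answer: sivbe

Derivation:
Hunk 1: at line 1 remove [mwn,itd,ych] add [tpr,xvr] -> 7 lines: hno tpr xvr prgzq hcomi qopm sivbe
Hunk 2: at line 1 remove [tpr,xvr,prgzq] add [tli] -> 5 lines: hno tli hcomi qopm sivbe
Hunk 3: at line 1 remove [tli,hcomi,qopm] add [sevf] -> 3 lines: hno sevf sivbe
Hunk 4: at line 1 remove [sevf] add [lyag,ups,tcim] -> 5 lines: hno lyag ups tcim sivbe
Hunk 5: at line 1 remove [ups] add [roexv,buyj,byqn] -> 7 lines: hno lyag roexv buyj byqn tcim sivbe
Hunk 6: at line 2 remove [buyj,byqn] add [huk,bfp] -> 7 lines: hno lyag roexv huk bfp tcim sivbe
Hunk 7: at line 1 remove [roexv,huk,bfp] add [fvg] -> 5 lines: hno lyag fvg tcim sivbe
Final line 5: sivbe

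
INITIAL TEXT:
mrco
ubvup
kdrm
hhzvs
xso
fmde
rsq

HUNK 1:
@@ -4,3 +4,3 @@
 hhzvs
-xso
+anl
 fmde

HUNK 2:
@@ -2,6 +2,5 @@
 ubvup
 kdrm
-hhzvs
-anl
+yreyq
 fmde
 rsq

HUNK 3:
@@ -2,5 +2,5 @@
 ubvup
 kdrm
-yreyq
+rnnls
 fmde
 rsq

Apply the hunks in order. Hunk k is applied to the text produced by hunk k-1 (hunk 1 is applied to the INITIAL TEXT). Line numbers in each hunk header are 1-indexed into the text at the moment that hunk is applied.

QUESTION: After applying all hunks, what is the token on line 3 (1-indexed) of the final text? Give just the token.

Answer: kdrm

Derivation:
Hunk 1: at line 4 remove [xso] add [anl] -> 7 lines: mrco ubvup kdrm hhzvs anl fmde rsq
Hunk 2: at line 2 remove [hhzvs,anl] add [yreyq] -> 6 lines: mrco ubvup kdrm yreyq fmde rsq
Hunk 3: at line 2 remove [yreyq] add [rnnls] -> 6 lines: mrco ubvup kdrm rnnls fmde rsq
Final line 3: kdrm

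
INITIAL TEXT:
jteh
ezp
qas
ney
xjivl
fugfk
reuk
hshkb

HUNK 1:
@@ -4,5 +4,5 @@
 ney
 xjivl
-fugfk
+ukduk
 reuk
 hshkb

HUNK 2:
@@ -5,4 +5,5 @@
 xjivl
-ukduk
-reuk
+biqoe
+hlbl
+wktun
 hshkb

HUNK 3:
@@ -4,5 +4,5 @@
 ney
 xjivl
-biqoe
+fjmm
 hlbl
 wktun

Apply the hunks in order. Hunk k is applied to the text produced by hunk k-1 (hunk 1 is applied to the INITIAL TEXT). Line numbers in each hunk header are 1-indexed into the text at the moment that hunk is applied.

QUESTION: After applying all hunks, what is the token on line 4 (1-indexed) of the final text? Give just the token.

Hunk 1: at line 4 remove [fugfk] add [ukduk] -> 8 lines: jteh ezp qas ney xjivl ukduk reuk hshkb
Hunk 2: at line 5 remove [ukduk,reuk] add [biqoe,hlbl,wktun] -> 9 lines: jteh ezp qas ney xjivl biqoe hlbl wktun hshkb
Hunk 3: at line 4 remove [biqoe] add [fjmm] -> 9 lines: jteh ezp qas ney xjivl fjmm hlbl wktun hshkb
Final line 4: ney

Answer: ney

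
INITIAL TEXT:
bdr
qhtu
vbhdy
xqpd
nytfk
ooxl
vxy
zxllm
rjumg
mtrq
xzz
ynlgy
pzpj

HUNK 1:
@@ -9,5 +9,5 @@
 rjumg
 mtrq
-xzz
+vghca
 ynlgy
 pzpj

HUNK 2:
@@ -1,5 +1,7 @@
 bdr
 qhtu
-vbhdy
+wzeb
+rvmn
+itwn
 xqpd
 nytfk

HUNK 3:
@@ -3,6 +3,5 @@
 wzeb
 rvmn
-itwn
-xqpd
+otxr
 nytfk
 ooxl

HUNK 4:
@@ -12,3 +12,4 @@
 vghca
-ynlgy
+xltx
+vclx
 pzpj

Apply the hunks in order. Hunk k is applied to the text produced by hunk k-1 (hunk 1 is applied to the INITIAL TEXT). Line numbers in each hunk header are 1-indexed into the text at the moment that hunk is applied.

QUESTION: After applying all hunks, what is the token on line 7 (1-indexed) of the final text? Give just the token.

Hunk 1: at line 9 remove [xzz] add [vghca] -> 13 lines: bdr qhtu vbhdy xqpd nytfk ooxl vxy zxllm rjumg mtrq vghca ynlgy pzpj
Hunk 2: at line 1 remove [vbhdy] add [wzeb,rvmn,itwn] -> 15 lines: bdr qhtu wzeb rvmn itwn xqpd nytfk ooxl vxy zxllm rjumg mtrq vghca ynlgy pzpj
Hunk 3: at line 3 remove [itwn,xqpd] add [otxr] -> 14 lines: bdr qhtu wzeb rvmn otxr nytfk ooxl vxy zxllm rjumg mtrq vghca ynlgy pzpj
Hunk 4: at line 12 remove [ynlgy] add [xltx,vclx] -> 15 lines: bdr qhtu wzeb rvmn otxr nytfk ooxl vxy zxllm rjumg mtrq vghca xltx vclx pzpj
Final line 7: ooxl

Answer: ooxl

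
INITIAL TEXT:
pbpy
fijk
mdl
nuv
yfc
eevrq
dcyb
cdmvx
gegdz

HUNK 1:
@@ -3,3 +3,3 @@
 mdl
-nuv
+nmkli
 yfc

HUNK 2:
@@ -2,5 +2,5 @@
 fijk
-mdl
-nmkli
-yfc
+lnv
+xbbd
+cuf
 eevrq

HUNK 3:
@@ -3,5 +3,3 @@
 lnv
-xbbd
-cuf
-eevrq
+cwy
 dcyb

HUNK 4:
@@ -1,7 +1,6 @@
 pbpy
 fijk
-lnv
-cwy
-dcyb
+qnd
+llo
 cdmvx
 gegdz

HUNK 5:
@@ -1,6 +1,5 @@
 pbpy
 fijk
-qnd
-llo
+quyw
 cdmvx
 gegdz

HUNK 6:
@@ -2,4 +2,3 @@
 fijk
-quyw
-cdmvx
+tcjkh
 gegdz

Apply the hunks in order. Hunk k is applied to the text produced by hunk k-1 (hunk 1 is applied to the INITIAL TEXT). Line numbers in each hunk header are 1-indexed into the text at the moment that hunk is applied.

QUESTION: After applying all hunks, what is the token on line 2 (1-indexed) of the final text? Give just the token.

Hunk 1: at line 3 remove [nuv] add [nmkli] -> 9 lines: pbpy fijk mdl nmkli yfc eevrq dcyb cdmvx gegdz
Hunk 2: at line 2 remove [mdl,nmkli,yfc] add [lnv,xbbd,cuf] -> 9 lines: pbpy fijk lnv xbbd cuf eevrq dcyb cdmvx gegdz
Hunk 3: at line 3 remove [xbbd,cuf,eevrq] add [cwy] -> 7 lines: pbpy fijk lnv cwy dcyb cdmvx gegdz
Hunk 4: at line 1 remove [lnv,cwy,dcyb] add [qnd,llo] -> 6 lines: pbpy fijk qnd llo cdmvx gegdz
Hunk 5: at line 1 remove [qnd,llo] add [quyw] -> 5 lines: pbpy fijk quyw cdmvx gegdz
Hunk 6: at line 2 remove [quyw,cdmvx] add [tcjkh] -> 4 lines: pbpy fijk tcjkh gegdz
Final line 2: fijk

Answer: fijk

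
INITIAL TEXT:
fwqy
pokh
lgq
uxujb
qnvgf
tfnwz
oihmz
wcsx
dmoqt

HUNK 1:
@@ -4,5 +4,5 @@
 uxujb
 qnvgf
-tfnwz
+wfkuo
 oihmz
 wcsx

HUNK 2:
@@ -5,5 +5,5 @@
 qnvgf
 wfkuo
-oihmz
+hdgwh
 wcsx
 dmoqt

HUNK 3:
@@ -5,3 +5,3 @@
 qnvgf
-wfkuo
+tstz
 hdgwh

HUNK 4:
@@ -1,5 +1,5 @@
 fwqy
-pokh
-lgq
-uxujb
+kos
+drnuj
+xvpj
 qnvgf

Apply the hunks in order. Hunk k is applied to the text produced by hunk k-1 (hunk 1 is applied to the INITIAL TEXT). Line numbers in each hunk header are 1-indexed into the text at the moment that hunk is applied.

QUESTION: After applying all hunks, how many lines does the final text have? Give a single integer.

Answer: 9

Derivation:
Hunk 1: at line 4 remove [tfnwz] add [wfkuo] -> 9 lines: fwqy pokh lgq uxujb qnvgf wfkuo oihmz wcsx dmoqt
Hunk 2: at line 5 remove [oihmz] add [hdgwh] -> 9 lines: fwqy pokh lgq uxujb qnvgf wfkuo hdgwh wcsx dmoqt
Hunk 3: at line 5 remove [wfkuo] add [tstz] -> 9 lines: fwqy pokh lgq uxujb qnvgf tstz hdgwh wcsx dmoqt
Hunk 4: at line 1 remove [pokh,lgq,uxujb] add [kos,drnuj,xvpj] -> 9 lines: fwqy kos drnuj xvpj qnvgf tstz hdgwh wcsx dmoqt
Final line count: 9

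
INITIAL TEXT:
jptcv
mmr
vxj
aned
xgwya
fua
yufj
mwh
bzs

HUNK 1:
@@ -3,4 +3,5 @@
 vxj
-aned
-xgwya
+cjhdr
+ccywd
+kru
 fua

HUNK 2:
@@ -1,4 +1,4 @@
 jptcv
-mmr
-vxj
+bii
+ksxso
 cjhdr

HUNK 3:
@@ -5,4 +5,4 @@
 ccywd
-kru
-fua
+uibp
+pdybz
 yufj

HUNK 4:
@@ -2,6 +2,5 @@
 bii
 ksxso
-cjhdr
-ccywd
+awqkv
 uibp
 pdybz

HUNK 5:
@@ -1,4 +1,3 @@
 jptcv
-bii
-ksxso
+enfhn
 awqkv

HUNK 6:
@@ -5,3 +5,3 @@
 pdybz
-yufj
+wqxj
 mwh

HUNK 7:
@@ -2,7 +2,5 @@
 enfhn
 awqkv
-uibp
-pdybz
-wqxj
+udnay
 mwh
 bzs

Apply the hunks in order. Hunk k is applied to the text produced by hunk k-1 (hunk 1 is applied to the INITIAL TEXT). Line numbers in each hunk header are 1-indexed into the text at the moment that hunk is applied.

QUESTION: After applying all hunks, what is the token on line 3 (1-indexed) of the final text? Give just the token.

Answer: awqkv

Derivation:
Hunk 1: at line 3 remove [aned,xgwya] add [cjhdr,ccywd,kru] -> 10 lines: jptcv mmr vxj cjhdr ccywd kru fua yufj mwh bzs
Hunk 2: at line 1 remove [mmr,vxj] add [bii,ksxso] -> 10 lines: jptcv bii ksxso cjhdr ccywd kru fua yufj mwh bzs
Hunk 3: at line 5 remove [kru,fua] add [uibp,pdybz] -> 10 lines: jptcv bii ksxso cjhdr ccywd uibp pdybz yufj mwh bzs
Hunk 4: at line 2 remove [cjhdr,ccywd] add [awqkv] -> 9 lines: jptcv bii ksxso awqkv uibp pdybz yufj mwh bzs
Hunk 5: at line 1 remove [bii,ksxso] add [enfhn] -> 8 lines: jptcv enfhn awqkv uibp pdybz yufj mwh bzs
Hunk 6: at line 5 remove [yufj] add [wqxj] -> 8 lines: jptcv enfhn awqkv uibp pdybz wqxj mwh bzs
Hunk 7: at line 2 remove [uibp,pdybz,wqxj] add [udnay] -> 6 lines: jptcv enfhn awqkv udnay mwh bzs
Final line 3: awqkv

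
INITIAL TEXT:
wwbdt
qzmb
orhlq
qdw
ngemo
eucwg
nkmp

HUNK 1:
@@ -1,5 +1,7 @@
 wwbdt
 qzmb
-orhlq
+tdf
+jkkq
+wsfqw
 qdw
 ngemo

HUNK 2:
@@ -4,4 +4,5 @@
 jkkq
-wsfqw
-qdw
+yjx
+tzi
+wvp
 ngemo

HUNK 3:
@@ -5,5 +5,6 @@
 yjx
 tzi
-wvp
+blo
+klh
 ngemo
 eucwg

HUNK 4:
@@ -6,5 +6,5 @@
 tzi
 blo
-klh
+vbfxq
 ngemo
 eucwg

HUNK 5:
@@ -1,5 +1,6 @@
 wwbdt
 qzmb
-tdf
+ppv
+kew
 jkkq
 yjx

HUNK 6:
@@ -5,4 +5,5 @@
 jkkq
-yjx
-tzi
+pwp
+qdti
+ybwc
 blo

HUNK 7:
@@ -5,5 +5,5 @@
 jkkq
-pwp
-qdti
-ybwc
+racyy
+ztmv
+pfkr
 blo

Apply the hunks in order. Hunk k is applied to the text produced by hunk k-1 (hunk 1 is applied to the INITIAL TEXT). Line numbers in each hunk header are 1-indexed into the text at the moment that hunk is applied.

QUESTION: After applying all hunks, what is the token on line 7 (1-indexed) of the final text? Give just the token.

Answer: ztmv

Derivation:
Hunk 1: at line 1 remove [orhlq] add [tdf,jkkq,wsfqw] -> 9 lines: wwbdt qzmb tdf jkkq wsfqw qdw ngemo eucwg nkmp
Hunk 2: at line 4 remove [wsfqw,qdw] add [yjx,tzi,wvp] -> 10 lines: wwbdt qzmb tdf jkkq yjx tzi wvp ngemo eucwg nkmp
Hunk 3: at line 5 remove [wvp] add [blo,klh] -> 11 lines: wwbdt qzmb tdf jkkq yjx tzi blo klh ngemo eucwg nkmp
Hunk 4: at line 6 remove [klh] add [vbfxq] -> 11 lines: wwbdt qzmb tdf jkkq yjx tzi blo vbfxq ngemo eucwg nkmp
Hunk 5: at line 1 remove [tdf] add [ppv,kew] -> 12 lines: wwbdt qzmb ppv kew jkkq yjx tzi blo vbfxq ngemo eucwg nkmp
Hunk 6: at line 5 remove [yjx,tzi] add [pwp,qdti,ybwc] -> 13 lines: wwbdt qzmb ppv kew jkkq pwp qdti ybwc blo vbfxq ngemo eucwg nkmp
Hunk 7: at line 5 remove [pwp,qdti,ybwc] add [racyy,ztmv,pfkr] -> 13 lines: wwbdt qzmb ppv kew jkkq racyy ztmv pfkr blo vbfxq ngemo eucwg nkmp
Final line 7: ztmv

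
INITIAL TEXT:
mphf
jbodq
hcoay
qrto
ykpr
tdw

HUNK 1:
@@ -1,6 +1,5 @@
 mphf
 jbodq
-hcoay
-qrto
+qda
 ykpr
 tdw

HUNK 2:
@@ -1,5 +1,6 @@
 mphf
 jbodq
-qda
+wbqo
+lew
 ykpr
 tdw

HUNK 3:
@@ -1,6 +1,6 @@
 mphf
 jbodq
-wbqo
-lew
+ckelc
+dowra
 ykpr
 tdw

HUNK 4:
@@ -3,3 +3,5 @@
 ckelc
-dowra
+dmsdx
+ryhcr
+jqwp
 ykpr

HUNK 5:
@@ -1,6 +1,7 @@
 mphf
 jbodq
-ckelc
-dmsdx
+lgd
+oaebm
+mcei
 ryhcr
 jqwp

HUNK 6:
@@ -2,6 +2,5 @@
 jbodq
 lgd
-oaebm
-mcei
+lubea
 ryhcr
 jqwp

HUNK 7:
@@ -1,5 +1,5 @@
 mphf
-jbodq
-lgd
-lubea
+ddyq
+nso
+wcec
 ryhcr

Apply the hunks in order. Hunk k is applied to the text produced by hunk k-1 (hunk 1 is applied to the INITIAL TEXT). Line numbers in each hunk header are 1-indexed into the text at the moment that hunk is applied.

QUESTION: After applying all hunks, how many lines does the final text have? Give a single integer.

Answer: 8

Derivation:
Hunk 1: at line 1 remove [hcoay,qrto] add [qda] -> 5 lines: mphf jbodq qda ykpr tdw
Hunk 2: at line 1 remove [qda] add [wbqo,lew] -> 6 lines: mphf jbodq wbqo lew ykpr tdw
Hunk 3: at line 1 remove [wbqo,lew] add [ckelc,dowra] -> 6 lines: mphf jbodq ckelc dowra ykpr tdw
Hunk 4: at line 3 remove [dowra] add [dmsdx,ryhcr,jqwp] -> 8 lines: mphf jbodq ckelc dmsdx ryhcr jqwp ykpr tdw
Hunk 5: at line 1 remove [ckelc,dmsdx] add [lgd,oaebm,mcei] -> 9 lines: mphf jbodq lgd oaebm mcei ryhcr jqwp ykpr tdw
Hunk 6: at line 2 remove [oaebm,mcei] add [lubea] -> 8 lines: mphf jbodq lgd lubea ryhcr jqwp ykpr tdw
Hunk 7: at line 1 remove [jbodq,lgd,lubea] add [ddyq,nso,wcec] -> 8 lines: mphf ddyq nso wcec ryhcr jqwp ykpr tdw
Final line count: 8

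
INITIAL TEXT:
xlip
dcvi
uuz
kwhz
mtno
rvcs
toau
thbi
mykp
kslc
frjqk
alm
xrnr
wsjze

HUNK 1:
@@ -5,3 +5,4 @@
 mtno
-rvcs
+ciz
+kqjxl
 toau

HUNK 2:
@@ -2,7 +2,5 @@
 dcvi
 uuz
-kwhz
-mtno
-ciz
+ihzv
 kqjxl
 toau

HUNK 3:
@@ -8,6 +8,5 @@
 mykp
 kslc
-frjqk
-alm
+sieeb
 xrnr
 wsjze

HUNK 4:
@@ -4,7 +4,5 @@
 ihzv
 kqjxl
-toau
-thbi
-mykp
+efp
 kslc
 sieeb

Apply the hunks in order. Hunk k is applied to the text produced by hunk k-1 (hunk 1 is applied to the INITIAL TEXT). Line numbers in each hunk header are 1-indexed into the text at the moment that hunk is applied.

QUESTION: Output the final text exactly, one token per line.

Hunk 1: at line 5 remove [rvcs] add [ciz,kqjxl] -> 15 lines: xlip dcvi uuz kwhz mtno ciz kqjxl toau thbi mykp kslc frjqk alm xrnr wsjze
Hunk 2: at line 2 remove [kwhz,mtno,ciz] add [ihzv] -> 13 lines: xlip dcvi uuz ihzv kqjxl toau thbi mykp kslc frjqk alm xrnr wsjze
Hunk 3: at line 8 remove [frjqk,alm] add [sieeb] -> 12 lines: xlip dcvi uuz ihzv kqjxl toau thbi mykp kslc sieeb xrnr wsjze
Hunk 4: at line 4 remove [toau,thbi,mykp] add [efp] -> 10 lines: xlip dcvi uuz ihzv kqjxl efp kslc sieeb xrnr wsjze

Answer: xlip
dcvi
uuz
ihzv
kqjxl
efp
kslc
sieeb
xrnr
wsjze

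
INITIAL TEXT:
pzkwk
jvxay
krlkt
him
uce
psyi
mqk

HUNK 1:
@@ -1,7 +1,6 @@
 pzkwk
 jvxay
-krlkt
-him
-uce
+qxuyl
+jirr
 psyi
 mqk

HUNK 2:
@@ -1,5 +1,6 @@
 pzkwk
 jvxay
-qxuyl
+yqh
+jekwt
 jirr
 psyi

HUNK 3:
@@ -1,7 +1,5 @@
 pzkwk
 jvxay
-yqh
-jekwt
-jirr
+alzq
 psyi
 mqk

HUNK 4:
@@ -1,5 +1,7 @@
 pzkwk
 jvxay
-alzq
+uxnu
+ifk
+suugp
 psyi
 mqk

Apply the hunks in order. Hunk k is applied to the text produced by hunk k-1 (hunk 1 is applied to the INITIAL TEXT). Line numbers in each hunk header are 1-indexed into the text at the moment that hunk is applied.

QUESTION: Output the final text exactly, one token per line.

Answer: pzkwk
jvxay
uxnu
ifk
suugp
psyi
mqk

Derivation:
Hunk 1: at line 1 remove [krlkt,him,uce] add [qxuyl,jirr] -> 6 lines: pzkwk jvxay qxuyl jirr psyi mqk
Hunk 2: at line 1 remove [qxuyl] add [yqh,jekwt] -> 7 lines: pzkwk jvxay yqh jekwt jirr psyi mqk
Hunk 3: at line 1 remove [yqh,jekwt,jirr] add [alzq] -> 5 lines: pzkwk jvxay alzq psyi mqk
Hunk 4: at line 1 remove [alzq] add [uxnu,ifk,suugp] -> 7 lines: pzkwk jvxay uxnu ifk suugp psyi mqk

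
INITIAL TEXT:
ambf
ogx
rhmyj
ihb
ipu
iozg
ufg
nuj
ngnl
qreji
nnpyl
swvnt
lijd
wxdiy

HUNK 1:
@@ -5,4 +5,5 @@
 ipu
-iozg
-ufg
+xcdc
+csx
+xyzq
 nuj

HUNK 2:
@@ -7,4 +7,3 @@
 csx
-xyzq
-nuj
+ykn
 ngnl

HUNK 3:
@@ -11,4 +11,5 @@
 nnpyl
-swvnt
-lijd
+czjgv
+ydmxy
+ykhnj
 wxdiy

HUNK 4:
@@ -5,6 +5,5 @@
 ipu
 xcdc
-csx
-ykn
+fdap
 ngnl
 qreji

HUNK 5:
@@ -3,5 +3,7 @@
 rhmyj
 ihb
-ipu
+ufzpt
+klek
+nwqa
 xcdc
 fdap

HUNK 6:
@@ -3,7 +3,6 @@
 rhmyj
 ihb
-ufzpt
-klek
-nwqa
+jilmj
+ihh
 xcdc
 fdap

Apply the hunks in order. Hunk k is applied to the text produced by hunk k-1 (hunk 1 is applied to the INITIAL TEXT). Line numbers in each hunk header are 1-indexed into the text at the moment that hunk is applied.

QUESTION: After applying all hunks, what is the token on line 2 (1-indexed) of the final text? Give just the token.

Hunk 1: at line 5 remove [iozg,ufg] add [xcdc,csx,xyzq] -> 15 lines: ambf ogx rhmyj ihb ipu xcdc csx xyzq nuj ngnl qreji nnpyl swvnt lijd wxdiy
Hunk 2: at line 7 remove [xyzq,nuj] add [ykn] -> 14 lines: ambf ogx rhmyj ihb ipu xcdc csx ykn ngnl qreji nnpyl swvnt lijd wxdiy
Hunk 3: at line 11 remove [swvnt,lijd] add [czjgv,ydmxy,ykhnj] -> 15 lines: ambf ogx rhmyj ihb ipu xcdc csx ykn ngnl qreji nnpyl czjgv ydmxy ykhnj wxdiy
Hunk 4: at line 5 remove [csx,ykn] add [fdap] -> 14 lines: ambf ogx rhmyj ihb ipu xcdc fdap ngnl qreji nnpyl czjgv ydmxy ykhnj wxdiy
Hunk 5: at line 3 remove [ipu] add [ufzpt,klek,nwqa] -> 16 lines: ambf ogx rhmyj ihb ufzpt klek nwqa xcdc fdap ngnl qreji nnpyl czjgv ydmxy ykhnj wxdiy
Hunk 6: at line 3 remove [ufzpt,klek,nwqa] add [jilmj,ihh] -> 15 lines: ambf ogx rhmyj ihb jilmj ihh xcdc fdap ngnl qreji nnpyl czjgv ydmxy ykhnj wxdiy
Final line 2: ogx

Answer: ogx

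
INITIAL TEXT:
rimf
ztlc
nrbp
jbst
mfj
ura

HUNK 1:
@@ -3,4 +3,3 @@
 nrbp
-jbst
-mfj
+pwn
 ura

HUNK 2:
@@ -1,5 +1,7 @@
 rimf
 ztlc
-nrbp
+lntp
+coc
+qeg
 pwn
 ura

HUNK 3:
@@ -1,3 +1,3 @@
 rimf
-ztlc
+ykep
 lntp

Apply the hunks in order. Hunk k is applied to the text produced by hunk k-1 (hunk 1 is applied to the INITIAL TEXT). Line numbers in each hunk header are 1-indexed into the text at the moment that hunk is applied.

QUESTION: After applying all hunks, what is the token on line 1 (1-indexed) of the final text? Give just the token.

Hunk 1: at line 3 remove [jbst,mfj] add [pwn] -> 5 lines: rimf ztlc nrbp pwn ura
Hunk 2: at line 1 remove [nrbp] add [lntp,coc,qeg] -> 7 lines: rimf ztlc lntp coc qeg pwn ura
Hunk 3: at line 1 remove [ztlc] add [ykep] -> 7 lines: rimf ykep lntp coc qeg pwn ura
Final line 1: rimf

Answer: rimf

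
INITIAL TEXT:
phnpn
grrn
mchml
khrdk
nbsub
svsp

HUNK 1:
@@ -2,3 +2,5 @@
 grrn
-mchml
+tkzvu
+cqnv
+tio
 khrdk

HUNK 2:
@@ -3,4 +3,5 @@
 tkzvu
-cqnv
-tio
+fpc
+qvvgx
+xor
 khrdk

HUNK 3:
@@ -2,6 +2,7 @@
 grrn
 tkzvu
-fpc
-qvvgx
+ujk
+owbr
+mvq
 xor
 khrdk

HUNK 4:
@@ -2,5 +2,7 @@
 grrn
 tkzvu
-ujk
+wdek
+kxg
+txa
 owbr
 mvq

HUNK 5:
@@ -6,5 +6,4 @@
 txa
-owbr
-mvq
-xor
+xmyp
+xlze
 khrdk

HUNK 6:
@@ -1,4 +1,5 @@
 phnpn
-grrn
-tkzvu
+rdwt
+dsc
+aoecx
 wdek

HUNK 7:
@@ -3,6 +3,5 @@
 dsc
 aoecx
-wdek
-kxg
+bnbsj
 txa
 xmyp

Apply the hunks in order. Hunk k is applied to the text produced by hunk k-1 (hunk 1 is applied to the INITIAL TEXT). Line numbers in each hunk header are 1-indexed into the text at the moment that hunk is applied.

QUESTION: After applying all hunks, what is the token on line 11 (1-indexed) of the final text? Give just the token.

Hunk 1: at line 2 remove [mchml] add [tkzvu,cqnv,tio] -> 8 lines: phnpn grrn tkzvu cqnv tio khrdk nbsub svsp
Hunk 2: at line 3 remove [cqnv,tio] add [fpc,qvvgx,xor] -> 9 lines: phnpn grrn tkzvu fpc qvvgx xor khrdk nbsub svsp
Hunk 3: at line 2 remove [fpc,qvvgx] add [ujk,owbr,mvq] -> 10 lines: phnpn grrn tkzvu ujk owbr mvq xor khrdk nbsub svsp
Hunk 4: at line 2 remove [ujk] add [wdek,kxg,txa] -> 12 lines: phnpn grrn tkzvu wdek kxg txa owbr mvq xor khrdk nbsub svsp
Hunk 5: at line 6 remove [owbr,mvq,xor] add [xmyp,xlze] -> 11 lines: phnpn grrn tkzvu wdek kxg txa xmyp xlze khrdk nbsub svsp
Hunk 6: at line 1 remove [grrn,tkzvu] add [rdwt,dsc,aoecx] -> 12 lines: phnpn rdwt dsc aoecx wdek kxg txa xmyp xlze khrdk nbsub svsp
Hunk 7: at line 3 remove [wdek,kxg] add [bnbsj] -> 11 lines: phnpn rdwt dsc aoecx bnbsj txa xmyp xlze khrdk nbsub svsp
Final line 11: svsp

Answer: svsp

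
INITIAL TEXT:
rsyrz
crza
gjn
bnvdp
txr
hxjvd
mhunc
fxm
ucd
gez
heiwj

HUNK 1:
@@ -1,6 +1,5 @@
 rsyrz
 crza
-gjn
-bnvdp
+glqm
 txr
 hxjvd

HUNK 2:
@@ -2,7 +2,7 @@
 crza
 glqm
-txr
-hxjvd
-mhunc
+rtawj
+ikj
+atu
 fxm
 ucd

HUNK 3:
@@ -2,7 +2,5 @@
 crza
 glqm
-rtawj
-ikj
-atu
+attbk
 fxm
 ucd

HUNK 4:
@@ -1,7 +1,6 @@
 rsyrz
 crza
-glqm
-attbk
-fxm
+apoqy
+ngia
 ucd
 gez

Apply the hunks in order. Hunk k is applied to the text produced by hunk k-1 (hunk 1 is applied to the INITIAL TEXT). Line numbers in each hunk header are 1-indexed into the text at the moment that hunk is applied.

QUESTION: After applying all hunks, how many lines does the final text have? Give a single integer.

Answer: 7

Derivation:
Hunk 1: at line 1 remove [gjn,bnvdp] add [glqm] -> 10 lines: rsyrz crza glqm txr hxjvd mhunc fxm ucd gez heiwj
Hunk 2: at line 2 remove [txr,hxjvd,mhunc] add [rtawj,ikj,atu] -> 10 lines: rsyrz crza glqm rtawj ikj atu fxm ucd gez heiwj
Hunk 3: at line 2 remove [rtawj,ikj,atu] add [attbk] -> 8 lines: rsyrz crza glqm attbk fxm ucd gez heiwj
Hunk 4: at line 1 remove [glqm,attbk,fxm] add [apoqy,ngia] -> 7 lines: rsyrz crza apoqy ngia ucd gez heiwj
Final line count: 7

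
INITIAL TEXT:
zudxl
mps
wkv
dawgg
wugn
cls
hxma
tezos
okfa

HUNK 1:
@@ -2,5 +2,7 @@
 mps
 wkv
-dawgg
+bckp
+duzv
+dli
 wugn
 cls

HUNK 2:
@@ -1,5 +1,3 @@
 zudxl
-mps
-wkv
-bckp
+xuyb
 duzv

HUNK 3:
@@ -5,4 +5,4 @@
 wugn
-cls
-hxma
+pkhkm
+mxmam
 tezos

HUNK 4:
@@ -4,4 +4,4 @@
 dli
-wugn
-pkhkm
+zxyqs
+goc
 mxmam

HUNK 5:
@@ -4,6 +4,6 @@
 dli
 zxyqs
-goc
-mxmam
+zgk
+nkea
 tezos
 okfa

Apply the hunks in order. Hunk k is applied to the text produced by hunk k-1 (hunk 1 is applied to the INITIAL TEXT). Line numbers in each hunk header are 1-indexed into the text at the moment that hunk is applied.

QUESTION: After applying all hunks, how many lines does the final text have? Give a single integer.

Answer: 9

Derivation:
Hunk 1: at line 2 remove [dawgg] add [bckp,duzv,dli] -> 11 lines: zudxl mps wkv bckp duzv dli wugn cls hxma tezos okfa
Hunk 2: at line 1 remove [mps,wkv,bckp] add [xuyb] -> 9 lines: zudxl xuyb duzv dli wugn cls hxma tezos okfa
Hunk 3: at line 5 remove [cls,hxma] add [pkhkm,mxmam] -> 9 lines: zudxl xuyb duzv dli wugn pkhkm mxmam tezos okfa
Hunk 4: at line 4 remove [wugn,pkhkm] add [zxyqs,goc] -> 9 lines: zudxl xuyb duzv dli zxyqs goc mxmam tezos okfa
Hunk 5: at line 4 remove [goc,mxmam] add [zgk,nkea] -> 9 lines: zudxl xuyb duzv dli zxyqs zgk nkea tezos okfa
Final line count: 9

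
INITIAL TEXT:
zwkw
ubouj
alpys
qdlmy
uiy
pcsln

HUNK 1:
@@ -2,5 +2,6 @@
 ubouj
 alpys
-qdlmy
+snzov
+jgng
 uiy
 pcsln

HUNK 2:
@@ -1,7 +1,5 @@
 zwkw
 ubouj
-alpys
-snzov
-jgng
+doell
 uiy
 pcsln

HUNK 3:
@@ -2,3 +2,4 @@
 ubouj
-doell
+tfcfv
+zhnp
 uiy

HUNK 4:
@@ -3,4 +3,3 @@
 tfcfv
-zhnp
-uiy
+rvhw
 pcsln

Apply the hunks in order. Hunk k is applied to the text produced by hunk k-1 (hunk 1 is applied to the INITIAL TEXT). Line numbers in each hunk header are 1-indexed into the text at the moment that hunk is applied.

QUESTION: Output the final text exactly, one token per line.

Hunk 1: at line 2 remove [qdlmy] add [snzov,jgng] -> 7 lines: zwkw ubouj alpys snzov jgng uiy pcsln
Hunk 2: at line 1 remove [alpys,snzov,jgng] add [doell] -> 5 lines: zwkw ubouj doell uiy pcsln
Hunk 3: at line 2 remove [doell] add [tfcfv,zhnp] -> 6 lines: zwkw ubouj tfcfv zhnp uiy pcsln
Hunk 4: at line 3 remove [zhnp,uiy] add [rvhw] -> 5 lines: zwkw ubouj tfcfv rvhw pcsln

Answer: zwkw
ubouj
tfcfv
rvhw
pcsln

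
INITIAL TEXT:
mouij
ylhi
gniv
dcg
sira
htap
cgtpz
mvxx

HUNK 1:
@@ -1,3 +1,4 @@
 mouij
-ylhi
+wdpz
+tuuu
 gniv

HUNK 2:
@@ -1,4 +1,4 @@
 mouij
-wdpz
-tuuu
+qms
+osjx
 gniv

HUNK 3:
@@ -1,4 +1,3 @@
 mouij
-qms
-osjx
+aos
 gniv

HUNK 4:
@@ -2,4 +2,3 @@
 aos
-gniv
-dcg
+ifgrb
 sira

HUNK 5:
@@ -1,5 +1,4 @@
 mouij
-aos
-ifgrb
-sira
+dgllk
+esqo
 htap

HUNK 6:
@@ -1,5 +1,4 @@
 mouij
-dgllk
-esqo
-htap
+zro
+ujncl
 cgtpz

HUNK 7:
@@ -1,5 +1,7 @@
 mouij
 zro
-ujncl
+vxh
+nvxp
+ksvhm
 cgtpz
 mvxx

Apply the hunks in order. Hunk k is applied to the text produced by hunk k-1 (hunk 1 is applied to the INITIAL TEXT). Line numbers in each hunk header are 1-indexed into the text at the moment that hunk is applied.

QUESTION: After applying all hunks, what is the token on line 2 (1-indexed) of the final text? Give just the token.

Hunk 1: at line 1 remove [ylhi] add [wdpz,tuuu] -> 9 lines: mouij wdpz tuuu gniv dcg sira htap cgtpz mvxx
Hunk 2: at line 1 remove [wdpz,tuuu] add [qms,osjx] -> 9 lines: mouij qms osjx gniv dcg sira htap cgtpz mvxx
Hunk 3: at line 1 remove [qms,osjx] add [aos] -> 8 lines: mouij aos gniv dcg sira htap cgtpz mvxx
Hunk 4: at line 2 remove [gniv,dcg] add [ifgrb] -> 7 lines: mouij aos ifgrb sira htap cgtpz mvxx
Hunk 5: at line 1 remove [aos,ifgrb,sira] add [dgllk,esqo] -> 6 lines: mouij dgllk esqo htap cgtpz mvxx
Hunk 6: at line 1 remove [dgllk,esqo,htap] add [zro,ujncl] -> 5 lines: mouij zro ujncl cgtpz mvxx
Hunk 7: at line 1 remove [ujncl] add [vxh,nvxp,ksvhm] -> 7 lines: mouij zro vxh nvxp ksvhm cgtpz mvxx
Final line 2: zro

Answer: zro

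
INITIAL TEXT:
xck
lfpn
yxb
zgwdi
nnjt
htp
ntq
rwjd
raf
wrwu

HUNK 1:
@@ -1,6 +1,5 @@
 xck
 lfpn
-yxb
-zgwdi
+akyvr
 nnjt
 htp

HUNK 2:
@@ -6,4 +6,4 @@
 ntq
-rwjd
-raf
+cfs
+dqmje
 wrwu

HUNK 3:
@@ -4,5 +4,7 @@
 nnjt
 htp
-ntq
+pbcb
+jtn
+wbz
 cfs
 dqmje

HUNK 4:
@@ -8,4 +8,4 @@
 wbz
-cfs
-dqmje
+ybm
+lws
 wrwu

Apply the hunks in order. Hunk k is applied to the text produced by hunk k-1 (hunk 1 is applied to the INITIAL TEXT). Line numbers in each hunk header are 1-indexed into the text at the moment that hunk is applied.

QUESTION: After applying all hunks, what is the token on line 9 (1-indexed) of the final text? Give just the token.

Answer: ybm

Derivation:
Hunk 1: at line 1 remove [yxb,zgwdi] add [akyvr] -> 9 lines: xck lfpn akyvr nnjt htp ntq rwjd raf wrwu
Hunk 2: at line 6 remove [rwjd,raf] add [cfs,dqmje] -> 9 lines: xck lfpn akyvr nnjt htp ntq cfs dqmje wrwu
Hunk 3: at line 4 remove [ntq] add [pbcb,jtn,wbz] -> 11 lines: xck lfpn akyvr nnjt htp pbcb jtn wbz cfs dqmje wrwu
Hunk 4: at line 8 remove [cfs,dqmje] add [ybm,lws] -> 11 lines: xck lfpn akyvr nnjt htp pbcb jtn wbz ybm lws wrwu
Final line 9: ybm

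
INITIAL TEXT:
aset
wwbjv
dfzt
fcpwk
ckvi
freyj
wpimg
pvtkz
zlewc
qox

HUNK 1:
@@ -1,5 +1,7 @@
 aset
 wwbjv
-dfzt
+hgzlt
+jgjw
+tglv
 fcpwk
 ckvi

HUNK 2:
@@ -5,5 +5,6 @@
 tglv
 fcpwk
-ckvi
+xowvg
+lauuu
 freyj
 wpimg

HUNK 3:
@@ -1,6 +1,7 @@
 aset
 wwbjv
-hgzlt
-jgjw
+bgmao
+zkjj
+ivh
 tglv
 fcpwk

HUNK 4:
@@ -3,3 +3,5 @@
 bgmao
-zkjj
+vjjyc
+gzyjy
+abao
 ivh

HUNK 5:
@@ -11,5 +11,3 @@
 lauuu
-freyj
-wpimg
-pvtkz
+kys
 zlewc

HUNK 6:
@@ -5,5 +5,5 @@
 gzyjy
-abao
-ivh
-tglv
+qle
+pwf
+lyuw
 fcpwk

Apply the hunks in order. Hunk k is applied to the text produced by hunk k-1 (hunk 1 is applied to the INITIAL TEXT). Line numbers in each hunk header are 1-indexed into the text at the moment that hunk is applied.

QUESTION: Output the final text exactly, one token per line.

Answer: aset
wwbjv
bgmao
vjjyc
gzyjy
qle
pwf
lyuw
fcpwk
xowvg
lauuu
kys
zlewc
qox

Derivation:
Hunk 1: at line 1 remove [dfzt] add [hgzlt,jgjw,tglv] -> 12 lines: aset wwbjv hgzlt jgjw tglv fcpwk ckvi freyj wpimg pvtkz zlewc qox
Hunk 2: at line 5 remove [ckvi] add [xowvg,lauuu] -> 13 lines: aset wwbjv hgzlt jgjw tglv fcpwk xowvg lauuu freyj wpimg pvtkz zlewc qox
Hunk 3: at line 1 remove [hgzlt,jgjw] add [bgmao,zkjj,ivh] -> 14 lines: aset wwbjv bgmao zkjj ivh tglv fcpwk xowvg lauuu freyj wpimg pvtkz zlewc qox
Hunk 4: at line 3 remove [zkjj] add [vjjyc,gzyjy,abao] -> 16 lines: aset wwbjv bgmao vjjyc gzyjy abao ivh tglv fcpwk xowvg lauuu freyj wpimg pvtkz zlewc qox
Hunk 5: at line 11 remove [freyj,wpimg,pvtkz] add [kys] -> 14 lines: aset wwbjv bgmao vjjyc gzyjy abao ivh tglv fcpwk xowvg lauuu kys zlewc qox
Hunk 6: at line 5 remove [abao,ivh,tglv] add [qle,pwf,lyuw] -> 14 lines: aset wwbjv bgmao vjjyc gzyjy qle pwf lyuw fcpwk xowvg lauuu kys zlewc qox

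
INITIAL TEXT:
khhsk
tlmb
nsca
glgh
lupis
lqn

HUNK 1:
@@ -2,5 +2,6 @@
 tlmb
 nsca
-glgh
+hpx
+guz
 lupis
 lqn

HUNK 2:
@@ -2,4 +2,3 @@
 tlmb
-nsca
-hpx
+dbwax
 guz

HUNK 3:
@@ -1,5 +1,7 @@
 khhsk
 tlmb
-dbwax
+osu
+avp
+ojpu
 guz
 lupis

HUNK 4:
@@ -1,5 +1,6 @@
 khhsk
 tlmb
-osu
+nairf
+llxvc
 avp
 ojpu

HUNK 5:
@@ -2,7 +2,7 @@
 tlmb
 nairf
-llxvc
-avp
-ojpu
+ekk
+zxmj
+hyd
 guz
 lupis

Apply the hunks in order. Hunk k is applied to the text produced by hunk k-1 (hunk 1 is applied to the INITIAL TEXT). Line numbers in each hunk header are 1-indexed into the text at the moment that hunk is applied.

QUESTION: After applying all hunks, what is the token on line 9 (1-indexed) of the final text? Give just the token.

Hunk 1: at line 2 remove [glgh] add [hpx,guz] -> 7 lines: khhsk tlmb nsca hpx guz lupis lqn
Hunk 2: at line 2 remove [nsca,hpx] add [dbwax] -> 6 lines: khhsk tlmb dbwax guz lupis lqn
Hunk 3: at line 1 remove [dbwax] add [osu,avp,ojpu] -> 8 lines: khhsk tlmb osu avp ojpu guz lupis lqn
Hunk 4: at line 1 remove [osu] add [nairf,llxvc] -> 9 lines: khhsk tlmb nairf llxvc avp ojpu guz lupis lqn
Hunk 5: at line 2 remove [llxvc,avp,ojpu] add [ekk,zxmj,hyd] -> 9 lines: khhsk tlmb nairf ekk zxmj hyd guz lupis lqn
Final line 9: lqn

Answer: lqn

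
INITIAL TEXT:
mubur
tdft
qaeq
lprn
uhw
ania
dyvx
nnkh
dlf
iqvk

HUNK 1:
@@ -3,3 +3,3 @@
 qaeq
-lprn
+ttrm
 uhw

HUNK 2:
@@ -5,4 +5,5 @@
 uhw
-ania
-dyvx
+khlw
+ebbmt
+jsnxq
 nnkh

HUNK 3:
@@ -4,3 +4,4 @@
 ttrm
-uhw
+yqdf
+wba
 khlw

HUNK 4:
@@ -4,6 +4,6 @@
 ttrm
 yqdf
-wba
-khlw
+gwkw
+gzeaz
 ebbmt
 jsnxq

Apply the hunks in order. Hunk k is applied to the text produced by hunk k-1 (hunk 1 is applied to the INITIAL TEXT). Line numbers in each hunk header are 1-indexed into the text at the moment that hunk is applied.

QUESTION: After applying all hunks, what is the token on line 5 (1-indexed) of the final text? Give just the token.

Answer: yqdf

Derivation:
Hunk 1: at line 3 remove [lprn] add [ttrm] -> 10 lines: mubur tdft qaeq ttrm uhw ania dyvx nnkh dlf iqvk
Hunk 2: at line 5 remove [ania,dyvx] add [khlw,ebbmt,jsnxq] -> 11 lines: mubur tdft qaeq ttrm uhw khlw ebbmt jsnxq nnkh dlf iqvk
Hunk 3: at line 4 remove [uhw] add [yqdf,wba] -> 12 lines: mubur tdft qaeq ttrm yqdf wba khlw ebbmt jsnxq nnkh dlf iqvk
Hunk 4: at line 4 remove [wba,khlw] add [gwkw,gzeaz] -> 12 lines: mubur tdft qaeq ttrm yqdf gwkw gzeaz ebbmt jsnxq nnkh dlf iqvk
Final line 5: yqdf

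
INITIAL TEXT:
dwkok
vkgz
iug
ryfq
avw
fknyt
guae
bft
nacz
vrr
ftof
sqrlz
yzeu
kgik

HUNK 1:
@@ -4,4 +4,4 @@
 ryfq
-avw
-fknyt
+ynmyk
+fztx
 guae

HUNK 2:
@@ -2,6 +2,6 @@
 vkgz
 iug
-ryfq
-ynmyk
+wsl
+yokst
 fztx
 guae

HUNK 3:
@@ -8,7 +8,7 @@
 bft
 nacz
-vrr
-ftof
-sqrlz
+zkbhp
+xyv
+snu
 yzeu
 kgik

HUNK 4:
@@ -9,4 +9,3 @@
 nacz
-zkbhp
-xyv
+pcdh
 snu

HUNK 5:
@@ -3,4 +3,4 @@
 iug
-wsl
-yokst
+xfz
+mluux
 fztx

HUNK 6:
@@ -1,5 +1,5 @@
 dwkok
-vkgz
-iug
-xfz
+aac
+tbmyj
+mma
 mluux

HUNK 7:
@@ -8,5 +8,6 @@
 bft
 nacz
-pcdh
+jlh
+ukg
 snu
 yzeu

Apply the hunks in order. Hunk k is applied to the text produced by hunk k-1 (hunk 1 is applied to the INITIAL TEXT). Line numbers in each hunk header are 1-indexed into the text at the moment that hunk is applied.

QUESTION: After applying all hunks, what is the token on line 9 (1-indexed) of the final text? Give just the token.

Answer: nacz

Derivation:
Hunk 1: at line 4 remove [avw,fknyt] add [ynmyk,fztx] -> 14 lines: dwkok vkgz iug ryfq ynmyk fztx guae bft nacz vrr ftof sqrlz yzeu kgik
Hunk 2: at line 2 remove [ryfq,ynmyk] add [wsl,yokst] -> 14 lines: dwkok vkgz iug wsl yokst fztx guae bft nacz vrr ftof sqrlz yzeu kgik
Hunk 3: at line 8 remove [vrr,ftof,sqrlz] add [zkbhp,xyv,snu] -> 14 lines: dwkok vkgz iug wsl yokst fztx guae bft nacz zkbhp xyv snu yzeu kgik
Hunk 4: at line 9 remove [zkbhp,xyv] add [pcdh] -> 13 lines: dwkok vkgz iug wsl yokst fztx guae bft nacz pcdh snu yzeu kgik
Hunk 5: at line 3 remove [wsl,yokst] add [xfz,mluux] -> 13 lines: dwkok vkgz iug xfz mluux fztx guae bft nacz pcdh snu yzeu kgik
Hunk 6: at line 1 remove [vkgz,iug,xfz] add [aac,tbmyj,mma] -> 13 lines: dwkok aac tbmyj mma mluux fztx guae bft nacz pcdh snu yzeu kgik
Hunk 7: at line 8 remove [pcdh] add [jlh,ukg] -> 14 lines: dwkok aac tbmyj mma mluux fztx guae bft nacz jlh ukg snu yzeu kgik
Final line 9: nacz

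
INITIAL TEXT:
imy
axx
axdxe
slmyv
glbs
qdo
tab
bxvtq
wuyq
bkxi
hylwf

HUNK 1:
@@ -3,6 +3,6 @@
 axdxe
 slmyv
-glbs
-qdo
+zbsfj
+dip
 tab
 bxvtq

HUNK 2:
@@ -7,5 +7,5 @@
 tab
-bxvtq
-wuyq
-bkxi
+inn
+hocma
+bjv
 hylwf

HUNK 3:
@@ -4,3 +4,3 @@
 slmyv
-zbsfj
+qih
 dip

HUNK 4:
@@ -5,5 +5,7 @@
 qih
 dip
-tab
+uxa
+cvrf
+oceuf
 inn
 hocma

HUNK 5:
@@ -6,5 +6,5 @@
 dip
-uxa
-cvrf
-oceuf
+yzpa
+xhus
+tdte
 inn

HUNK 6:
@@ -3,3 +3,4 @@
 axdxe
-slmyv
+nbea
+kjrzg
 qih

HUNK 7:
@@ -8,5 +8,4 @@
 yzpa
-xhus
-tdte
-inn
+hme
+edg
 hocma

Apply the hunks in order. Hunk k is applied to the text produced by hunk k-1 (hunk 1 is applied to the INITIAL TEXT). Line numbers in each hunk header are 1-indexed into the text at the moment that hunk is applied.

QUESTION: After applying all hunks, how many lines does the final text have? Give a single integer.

Answer: 13

Derivation:
Hunk 1: at line 3 remove [glbs,qdo] add [zbsfj,dip] -> 11 lines: imy axx axdxe slmyv zbsfj dip tab bxvtq wuyq bkxi hylwf
Hunk 2: at line 7 remove [bxvtq,wuyq,bkxi] add [inn,hocma,bjv] -> 11 lines: imy axx axdxe slmyv zbsfj dip tab inn hocma bjv hylwf
Hunk 3: at line 4 remove [zbsfj] add [qih] -> 11 lines: imy axx axdxe slmyv qih dip tab inn hocma bjv hylwf
Hunk 4: at line 5 remove [tab] add [uxa,cvrf,oceuf] -> 13 lines: imy axx axdxe slmyv qih dip uxa cvrf oceuf inn hocma bjv hylwf
Hunk 5: at line 6 remove [uxa,cvrf,oceuf] add [yzpa,xhus,tdte] -> 13 lines: imy axx axdxe slmyv qih dip yzpa xhus tdte inn hocma bjv hylwf
Hunk 6: at line 3 remove [slmyv] add [nbea,kjrzg] -> 14 lines: imy axx axdxe nbea kjrzg qih dip yzpa xhus tdte inn hocma bjv hylwf
Hunk 7: at line 8 remove [xhus,tdte,inn] add [hme,edg] -> 13 lines: imy axx axdxe nbea kjrzg qih dip yzpa hme edg hocma bjv hylwf
Final line count: 13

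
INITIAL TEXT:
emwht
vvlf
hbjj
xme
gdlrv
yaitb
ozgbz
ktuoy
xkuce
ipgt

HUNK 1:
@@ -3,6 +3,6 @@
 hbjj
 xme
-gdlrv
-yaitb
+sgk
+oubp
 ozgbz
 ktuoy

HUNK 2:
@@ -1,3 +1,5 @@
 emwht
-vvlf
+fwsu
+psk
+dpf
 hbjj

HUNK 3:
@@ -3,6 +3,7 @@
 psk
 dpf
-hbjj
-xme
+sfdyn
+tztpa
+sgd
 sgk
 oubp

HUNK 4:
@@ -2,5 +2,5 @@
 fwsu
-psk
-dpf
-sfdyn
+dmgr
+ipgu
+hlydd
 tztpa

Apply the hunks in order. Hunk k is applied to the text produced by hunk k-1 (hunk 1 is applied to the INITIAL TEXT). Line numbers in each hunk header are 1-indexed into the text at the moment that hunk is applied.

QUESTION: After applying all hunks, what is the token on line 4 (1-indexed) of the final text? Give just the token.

Answer: ipgu

Derivation:
Hunk 1: at line 3 remove [gdlrv,yaitb] add [sgk,oubp] -> 10 lines: emwht vvlf hbjj xme sgk oubp ozgbz ktuoy xkuce ipgt
Hunk 2: at line 1 remove [vvlf] add [fwsu,psk,dpf] -> 12 lines: emwht fwsu psk dpf hbjj xme sgk oubp ozgbz ktuoy xkuce ipgt
Hunk 3: at line 3 remove [hbjj,xme] add [sfdyn,tztpa,sgd] -> 13 lines: emwht fwsu psk dpf sfdyn tztpa sgd sgk oubp ozgbz ktuoy xkuce ipgt
Hunk 4: at line 2 remove [psk,dpf,sfdyn] add [dmgr,ipgu,hlydd] -> 13 lines: emwht fwsu dmgr ipgu hlydd tztpa sgd sgk oubp ozgbz ktuoy xkuce ipgt
Final line 4: ipgu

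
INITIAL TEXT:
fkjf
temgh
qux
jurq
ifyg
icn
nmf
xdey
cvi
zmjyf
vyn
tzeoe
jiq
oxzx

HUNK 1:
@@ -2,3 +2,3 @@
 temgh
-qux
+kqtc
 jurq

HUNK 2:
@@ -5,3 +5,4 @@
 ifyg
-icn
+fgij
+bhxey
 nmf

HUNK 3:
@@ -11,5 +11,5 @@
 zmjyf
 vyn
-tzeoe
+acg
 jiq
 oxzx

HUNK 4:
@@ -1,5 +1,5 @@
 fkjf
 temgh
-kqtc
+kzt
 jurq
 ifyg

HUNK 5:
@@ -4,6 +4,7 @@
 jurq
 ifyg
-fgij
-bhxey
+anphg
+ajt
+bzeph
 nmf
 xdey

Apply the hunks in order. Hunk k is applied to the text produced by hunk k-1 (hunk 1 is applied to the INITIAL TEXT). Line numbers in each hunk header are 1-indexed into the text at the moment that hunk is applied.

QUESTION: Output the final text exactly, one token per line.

Hunk 1: at line 2 remove [qux] add [kqtc] -> 14 lines: fkjf temgh kqtc jurq ifyg icn nmf xdey cvi zmjyf vyn tzeoe jiq oxzx
Hunk 2: at line 5 remove [icn] add [fgij,bhxey] -> 15 lines: fkjf temgh kqtc jurq ifyg fgij bhxey nmf xdey cvi zmjyf vyn tzeoe jiq oxzx
Hunk 3: at line 11 remove [tzeoe] add [acg] -> 15 lines: fkjf temgh kqtc jurq ifyg fgij bhxey nmf xdey cvi zmjyf vyn acg jiq oxzx
Hunk 4: at line 1 remove [kqtc] add [kzt] -> 15 lines: fkjf temgh kzt jurq ifyg fgij bhxey nmf xdey cvi zmjyf vyn acg jiq oxzx
Hunk 5: at line 4 remove [fgij,bhxey] add [anphg,ajt,bzeph] -> 16 lines: fkjf temgh kzt jurq ifyg anphg ajt bzeph nmf xdey cvi zmjyf vyn acg jiq oxzx

Answer: fkjf
temgh
kzt
jurq
ifyg
anphg
ajt
bzeph
nmf
xdey
cvi
zmjyf
vyn
acg
jiq
oxzx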